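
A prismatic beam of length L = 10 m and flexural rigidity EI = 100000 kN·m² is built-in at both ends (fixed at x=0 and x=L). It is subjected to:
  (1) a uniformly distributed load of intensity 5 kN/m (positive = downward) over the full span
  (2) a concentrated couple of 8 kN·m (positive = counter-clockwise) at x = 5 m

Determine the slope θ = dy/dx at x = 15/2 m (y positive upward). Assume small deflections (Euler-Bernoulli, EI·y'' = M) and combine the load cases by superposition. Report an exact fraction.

θ(15/2) = 121/320000 rad

Load 1 — uniform load w=5 kN/m over full span:
  θ_1 = -wx(L-x)(L-2x)/(12EI) = -5·(15/2)·(10-(15/2))·(10-2·(15/2))/(12·100000) = 1/2560 rad
Load 2 — applied couple M₀=8 kN·m at a=5 m (b=L-a=5):
  θ_2 = (R_Ax²/2 - M_Ax - M₀(x-a))/EI  [x>a] with R_A=6/5, M_A=2 = ((6/5)·(15/2)²/2 - 2·(15/2) - 8·((15/2)-5))/100000 = -1/80000 rad
Superposition: θ = Σ θ_i = 121/320000 rad ≈ 0.000378 rad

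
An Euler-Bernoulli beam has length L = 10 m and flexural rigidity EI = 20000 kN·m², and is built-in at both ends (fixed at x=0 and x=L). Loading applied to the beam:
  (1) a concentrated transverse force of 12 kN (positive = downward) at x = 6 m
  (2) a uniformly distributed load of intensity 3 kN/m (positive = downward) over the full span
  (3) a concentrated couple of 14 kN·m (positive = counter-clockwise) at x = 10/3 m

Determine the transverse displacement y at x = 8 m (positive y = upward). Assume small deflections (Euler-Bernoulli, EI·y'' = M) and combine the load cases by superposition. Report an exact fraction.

Load 1 — point force P=12 kN at a=6 m (b=L-a=4):
  y_1 = -Pa²(L-x)²(3bL-(3b+a)(L-x))/(6L³EI)  [x>a] = -12·6²·(10-8)²·(3·4·10-(3·4+6)·(10-8))/(6·10³·20000) = -189/156250 m
Load 2 — uniform load w=3 kN/m over full span:
  y_2 = -wx²(L-x)²/(24EI) = -3·8²·(10-8)²/(24·20000) = -1/625 m
Load 3 — applied couple M₀=14 kN·m at a=10/3 m (b=L-a=20/3):
  y_3 = (R_Ax³/6 - M_Ax²/2 - M₀(x-a)²/2)/EI  [x>a] with R_A=28/15, M_A=0 = ((28/15)·8³/6 - 0·8²/2 - 14·(8-(10/3))²/2)/20000 = 77/225000 m
Superposition: y = Σ y_i = -13879/5625000 m ≈ -0.002467 m

y(8) = -13879/5625000 m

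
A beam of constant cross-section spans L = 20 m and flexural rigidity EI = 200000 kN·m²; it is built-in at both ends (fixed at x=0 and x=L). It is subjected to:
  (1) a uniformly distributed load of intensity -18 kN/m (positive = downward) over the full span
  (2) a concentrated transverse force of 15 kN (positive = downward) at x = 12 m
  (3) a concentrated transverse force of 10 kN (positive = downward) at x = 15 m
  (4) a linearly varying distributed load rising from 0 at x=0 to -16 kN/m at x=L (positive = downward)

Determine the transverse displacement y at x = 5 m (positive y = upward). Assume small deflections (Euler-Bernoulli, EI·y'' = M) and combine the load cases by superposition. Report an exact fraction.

y(5) = 4279/153600 m

Load 1 — uniform load w=-18 kN/m over full span:
  y_1 = -wx²(L-x)²/(24EI) = -(-18)·5²·(20-5)²/(24·200000) = 27/1280 m
Load 2 — point force P=15 kN at a=12 m (b=L-a=8):
  y_2 = -Pb²x²(3aL-(3a+b)x)/(6L³EI)  [x≤a] = -15·8²·5²·(3·12·20-(3·12+8)·5)/(6·20³·200000) = -1/800 m
Load 3 — point force P=10 kN at a=15 m (b=L-a=5):
  y_3 = -Pb²x²(3aL-(3a+b)x)/(6L³EI)  [x≤a] = -10·5²·5²·(3·15·20-(3·15+5)·5)/(6·20³·200000) = -13/30720 m
Load 4 — triangular load w₀=-16 kN/m (0→w₀ over full span):
  y_4 = -w₀x²(L-x)²(x+2L)/(120LEI) = -(-16)·5²·(20-5)²·(5+2·20)/(120·20·200000) = 27/3200 m
Superposition: y = Σ y_i = 4279/153600 m ≈ 0.027858 m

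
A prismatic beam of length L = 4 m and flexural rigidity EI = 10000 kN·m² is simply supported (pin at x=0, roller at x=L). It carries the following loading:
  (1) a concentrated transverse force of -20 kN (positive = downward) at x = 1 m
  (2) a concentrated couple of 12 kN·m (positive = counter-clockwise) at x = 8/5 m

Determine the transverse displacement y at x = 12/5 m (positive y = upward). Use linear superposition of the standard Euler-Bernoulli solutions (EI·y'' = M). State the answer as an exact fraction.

y(12/5) = 1987/937500 m

Load 1 — point force P=-20 kN at a=1 m (b=L-a=3):
  y_1 = -Pa(L-x)(2Lx-a²-x²)/(6LEI)  [x>a] = -(-20)·1·(4-(12/5))·(2·4·(12/5)-1²-(12/5)²)/(6·4·10000) = 311/187500 m
Load 2 — applied couple M₀=12 kN·m at a=8/5 m (b=L-a=12/5):
  y_2 = (M₀x³/(6L)-M₀(x-a)²/2+C₁x)/EI  [x>a] with C₁=M₀(3b²-L²)/(6L)=16/25 = (12·(12/5)³/(6·4)-12·((12/5)-(8/5))²/2+(16/25)·(12/5))/10000 = 36/78125 m
Superposition: y = Σ y_i = 1987/937500 m ≈ 0.002119 m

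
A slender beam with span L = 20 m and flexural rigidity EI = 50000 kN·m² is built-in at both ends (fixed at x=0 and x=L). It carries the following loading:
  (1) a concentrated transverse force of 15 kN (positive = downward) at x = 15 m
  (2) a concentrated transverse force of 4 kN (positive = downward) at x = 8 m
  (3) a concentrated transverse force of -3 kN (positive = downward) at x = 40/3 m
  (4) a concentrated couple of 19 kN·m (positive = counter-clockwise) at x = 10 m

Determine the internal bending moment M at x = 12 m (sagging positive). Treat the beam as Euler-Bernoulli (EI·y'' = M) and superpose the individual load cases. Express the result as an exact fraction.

Load 1 — point force P=15 kN at a=15 m (b=L-a=5):
  M_1 = Pb²(3a+b)x/L³ - Pab²/L²  [x≤a] = 15·5²·(3·15+5)·12/20³ - 15·15·5²/20² = 225/16 kN·m
Load 2 — point force P=4 kN at a=8 m (b=L-a=12):
  M_2 = Pa²(a+3b)(L-x)/L³ - Pa²b/L²  [x>a] = 4·8²·(8+3·12)·(20-12)/20³ - 4·8²·12/20² = 448/125 kN·m
Load 3 — point force P=-3 kN at a=40/3 m (b=L-a=20/3):
  M_3 = Pb²(3a+b)x/L³ - Pab²/L²  [x≤a] = (-3)·(20/3)²·(3·(40/3)+(20/3))·12/20³ - (-3)·(40/3)·(20/3)²/20² = -44/9 kN·m
Load 4 — applied couple M₀=19 kN·m at a=10 m (b=L-a=10):
  M_4 = R_Ax - M_A - M₀  [x>a] with R_A=57/40, M_A=19/4 = (57/40)·12 - (19/4) - 19 = -133/20 kN·m
Superposition: M = Σ M_i = 109937/18000 kN·m ≈ 6.107611 kN·m

M(12) = 109937/18000 kN·m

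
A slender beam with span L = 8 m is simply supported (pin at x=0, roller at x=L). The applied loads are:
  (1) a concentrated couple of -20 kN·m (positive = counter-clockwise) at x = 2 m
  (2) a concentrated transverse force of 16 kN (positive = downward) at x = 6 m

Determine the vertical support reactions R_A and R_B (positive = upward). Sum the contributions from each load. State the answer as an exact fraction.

R_A = 3/2 kN, R_B = 29/2 kN

Load 1 — applied couple M₀=-20 kN·m at a=2 m (b=L-a=6):
  R_A = M₀/L = (-20)/8 = -5/2 kN
  R_B = -M₀/L = -(-20)/8 = 5/2 kN
Load 2 — point force P=16 kN at a=6 m (b=L-a=2):
  R_A = Pb/L = 16·2/8 = 4 kN
  R_B = Pa/L = 16·6/8 = 12 kN
Superposition: R_A = 3/2 kN, R_B = 29/2 kN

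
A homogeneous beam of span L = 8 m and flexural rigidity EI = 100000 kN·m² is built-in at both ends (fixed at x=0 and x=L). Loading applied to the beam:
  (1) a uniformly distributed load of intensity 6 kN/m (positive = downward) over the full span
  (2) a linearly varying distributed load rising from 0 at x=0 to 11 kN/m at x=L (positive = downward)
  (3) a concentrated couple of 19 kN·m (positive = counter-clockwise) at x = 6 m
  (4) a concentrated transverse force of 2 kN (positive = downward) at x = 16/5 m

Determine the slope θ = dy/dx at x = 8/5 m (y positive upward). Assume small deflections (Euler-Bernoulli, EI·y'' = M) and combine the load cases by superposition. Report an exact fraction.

θ(8/5) = -62941/117187500 rad

Load 1 — uniform load w=6 kN/m over full span:
  θ_1 = -wx(L-x)(L-2x)/(12EI) = -6·(8/5)·(8-(8/5))·(8-2·(8/5))/(12·100000) = -96/390625 rad
Load 2 — triangular load w₀=11 kN/m (0→w₀ over full span):
  θ_2 = -w₀(2x(L-x)(L-2x)(x+2L)+x²(L-x)²)/(120LEI) = -11·(2·(8/5)·(8-(8/5))·(8-2·(8/5))·((8/5)+2·8)+(8/5)²·(8-(8/5))²)/(120·8·100000) = -1232/5859375 rad
Load 3 — applied couple M₀=19 kN·m at a=6 m (b=L-a=2):
  θ_3 = (R_Ax²/2 - M_Ax)/EI  [x≤a] with R_A=171/64, M_A=95/16 = ((171/64)·(8/5)²/2 - (95/16)·(8/5))/100000 = -19/312500 rad
Load 4 — point force P=2 kN at a=16/5 m (b=L-a=24/5):
  θ_4 = -Pb²x(2aL-(3a+b)x)/(2L³EI)  [x≤a] = -2·(24/5)²·(8/5)·(2·(16/5)·8-(3·(16/5)+(24/5))·(8/5))/(2·8³·100000) = -198/9765625 rad
Superposition: θ = Σ θ_i = -62941/117187500 rad ≈ -0.000537 rad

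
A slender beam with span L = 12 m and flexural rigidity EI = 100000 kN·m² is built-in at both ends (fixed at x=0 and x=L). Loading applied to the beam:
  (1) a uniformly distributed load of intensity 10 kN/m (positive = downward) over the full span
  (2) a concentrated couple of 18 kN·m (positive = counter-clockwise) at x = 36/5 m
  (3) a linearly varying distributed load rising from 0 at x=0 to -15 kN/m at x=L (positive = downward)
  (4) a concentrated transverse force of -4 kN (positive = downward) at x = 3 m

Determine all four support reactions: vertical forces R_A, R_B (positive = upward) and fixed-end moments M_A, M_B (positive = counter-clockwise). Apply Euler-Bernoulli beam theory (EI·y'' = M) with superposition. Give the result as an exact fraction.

Load 1 — uniform load w=10 kN/m over full span:
  R_A = wL/2 = 10·12/2 = 60 kN
  M_A = wL²/12 = 10·12²/12 = 120 kN·m
  R_B = wL/2 = 10·12/2 = 60 kN
  M_B = -wL²/12 = -10·12²/12 = -120 kN·m
Load 2 — applied couple M₀=18 kN·m at a=36/5 m (b=L-a=24/5):
  R_A = 6M₀ab/L³ = 6·18·(36/5)·(24/5)/12³ = 54/25 kN
  M_A = M₀b(2a-b)/L² = 18·(24/5)·(2·(36/5)-(24/5))/12² = 144/25 kN·m
  R_B = -6M₀ab/L³ = -6·18·(36/5)·(24/5)/12³ = -54/25 kN
  M_B = M₀a(2b-a)/L² = 18·(36/5)·(2·(24/5)-(36/5))/12² = 54/25 kN·m
Load 3 — triangular load w₀=-15 kN/m (0→w₀ over full span):
  R_A = 3w₀L/20 = 3·(-15)·12/20 = -27 kN
  M_A = w₀L²/30 = (-15)·12²/30 = -72 kN·m
  R_B = 7w₀L/20 = 7·(-15)·12/20 = -63 kN
  M_B = -w₀L²/20 = -(-15)·12²/20 = 108 kN·m
Load 4 — point force P=-4 kN at a=3 m (b=L-a=9):
  R_A = Pb²(3a+b)/L³ = (-4)·9²·(3·3+9)/12³ = -27/8 kN
  M_A = Pab²/L² = (-4)·3·9²/12² = -27/4 kN·m
  R_B = Pa²(a+3b)/L³ = (-4)·3²·(3+3·9)/12³ = -5/8 kN
  M_B = -Pa²b/L² = -(-4)·3²·9/12² = 9/4 kN·m
Superposition: R_A = 6357/200 kN, M_A = 4701/100 kN·m, R_B = -1157/200 kN, M_B = -759/100 kN·m

R_A = 6357/200 kN, M_A = 4701/100 kN·m, R_B = -1157/200 kN, M_B = -759/100 kN·m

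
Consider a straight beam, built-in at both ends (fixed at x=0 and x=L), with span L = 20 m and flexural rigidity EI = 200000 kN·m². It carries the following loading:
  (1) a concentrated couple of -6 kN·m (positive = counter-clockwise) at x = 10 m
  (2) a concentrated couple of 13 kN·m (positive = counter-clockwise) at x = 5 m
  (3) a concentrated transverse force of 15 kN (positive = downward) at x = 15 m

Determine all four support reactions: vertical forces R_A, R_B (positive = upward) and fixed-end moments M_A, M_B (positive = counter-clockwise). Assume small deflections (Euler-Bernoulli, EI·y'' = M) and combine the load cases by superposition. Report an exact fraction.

Load 1 — applied couple M₀=-6 kN·m at a=10 m (b=L-a=10):
  R_A = 6M₀ab/L³ = 6·(-6)·10·10/20³ = -9/20 kN
  M_A = M₀b(2a-b)/L² = (-6)·10·(2·10-10)/20² = -3/2 kN·m
  R_B = -6M₀ab/L³ = -6·(-6)·10·10/20³ = 9/20 kN
  M_B = M₀a(2b-a)/L² = (-6)·10·(2·10-10)/20² = -3/2 kN·m
Load 2 — applied couple M₀=13 kN·m at a=5 m (b=L-a=15):
  R_A = 6M₀ab/L³ = 6·13·5·15/20³ = 117/160 kN
  M_A = M₀b(2a-b)/L² = 13·15·(2·5-15)/20² = -39/16 kN·m
  R_B = -6M₀ab/L³ = -6·13·5·15/20³ = -117/160 kN
  M_B = M₀a(2b-a)/L² = 13·5·(2·15-5)/20² = 65/16 kN·m
Load 3 — point force P=15 kN at a=15 m (b=L-a=5):
  R_A = Pb²(3a+b)/L³ = 15·5²·(3·15+5)/20³ = 75/32 kN
  M_A = Pab²/L² = 15·15·5²/20² = 225/16 kN·m
  R_B = Pa²(a+3b)/L³ = 15·15²·(15+3·5)/20³ = 405/32 kN
  M_B = -Pa²b/L² = -15·15²·5/20² = -675/16 kN·m
Superposition: R_A = 21/8 kN, M_A = 81/8 kN·m, R_B = 99/8 kN, M_B = -317/8 kN·m

R_A = 21/8 kN, M_A = 81/8 kN·m, R_B = 99/8 kN, M_B = -317/8 kN·m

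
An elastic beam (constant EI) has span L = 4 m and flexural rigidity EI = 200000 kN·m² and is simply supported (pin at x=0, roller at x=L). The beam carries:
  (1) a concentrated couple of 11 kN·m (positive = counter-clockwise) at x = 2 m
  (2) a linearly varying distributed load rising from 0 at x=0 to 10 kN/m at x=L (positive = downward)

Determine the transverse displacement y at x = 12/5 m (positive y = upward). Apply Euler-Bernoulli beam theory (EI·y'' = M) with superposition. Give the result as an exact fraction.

Load 1 — applied couple M₀=11 kN·m at a=2 m (b=L-a=2):
  y_1 = (M₀x³/(6L)-M₀(x-a)²/2+C₁x)/EI  [x>a] with C₁=M₀(3b²-L²)/(6L)=-11/6 = (11·(12/5)³/(6·4)-11·((12/5)-2)²/2+(-11/6)·(12/5))/200000 = 33/6250000 m
Load 2 — triangular load w₀=10 kN/m (0→w₀ over full span):
  y_2 = -w₀x(7L⁴-10L²x²+3x⁴)/(360LEI) = -10·(12/5)·(7·4⁴-10·4²·(12/5)²+3·(12/5)⁴)/(360·4·200000) = -2368/29296875 m
Superposition: y = Σ y_i = -35413/468750000 m ≈ -0.000076 m

y(12/5) = -35413/468750000 m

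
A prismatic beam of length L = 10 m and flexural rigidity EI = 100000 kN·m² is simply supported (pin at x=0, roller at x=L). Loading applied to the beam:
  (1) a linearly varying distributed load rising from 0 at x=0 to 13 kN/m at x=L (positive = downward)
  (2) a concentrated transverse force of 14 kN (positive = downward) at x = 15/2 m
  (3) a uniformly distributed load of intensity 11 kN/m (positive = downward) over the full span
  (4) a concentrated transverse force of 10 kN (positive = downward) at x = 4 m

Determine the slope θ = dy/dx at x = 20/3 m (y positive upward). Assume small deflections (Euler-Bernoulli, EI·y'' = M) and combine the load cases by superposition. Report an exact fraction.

Load 1 — triangular load w₀=13 kN/m (0→w₀ over full span):
  θ_1 = -w₀(7L⁴-30L²x²+15x⁴)/(360LEI) = -13·(7·10⁴-30·10²·(20/3)²+15·(20/3)⁴)/(360·10·100000) = 1183/972000 rad
Load 2 — point force P=14 kN at a=15/2 m (b=L-a=5/2):
  θ_2 = -Pb(L²-b²-3x²)/(6LEI)  [x≤a] = -14·(5/2)·(10²-(5/2)²-3·(20/3)²)/(6·10·100000) = 133/576000 rad
Load 3 — uniform load w=11 kN/m over full span:
  θ_3 = -w(L³-6Lx²+4x³)/(24EI) = -11·(10³-6·10·(20/3)²+4·(20/3)³)/(24·100000) = 143/64800 rad
Load 4 — point force P=10 kN at a=4 m (b=L-a=6):
  θ_4 = -Pa(2L²-6Lx+3x²+a²)/(6LEI)  [x>a] = -10·4·(2·10²-6·10·(20/3)+3·(20/3)²+4²)/(6·10·100000) = 19/56250 rad
Superposition: θ = Σ θ_i = 1552303/388800000 rad ≈ 0.003993 rad

θ(20/3) = 1552303/388800000 rad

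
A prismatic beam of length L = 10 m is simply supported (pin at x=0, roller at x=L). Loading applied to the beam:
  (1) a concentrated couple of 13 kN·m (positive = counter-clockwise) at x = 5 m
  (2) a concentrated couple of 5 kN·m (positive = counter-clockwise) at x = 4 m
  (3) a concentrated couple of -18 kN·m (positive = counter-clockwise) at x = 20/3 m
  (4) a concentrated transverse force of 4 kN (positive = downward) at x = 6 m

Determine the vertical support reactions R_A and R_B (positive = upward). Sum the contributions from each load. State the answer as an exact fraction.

Load 1 — applied couple M₀=13 kN·m at a=5 m (b=L-a=5):
  R_A = M₀/L = 13/10 kN
  R_B = -M₀/L = -13/10 kN
Load 2 — applied couple M₀=5 kN·m at a=4 m (b=L-a=6):
  R_A = M₀/L = 5/10 = 1/2 kN
  R_B = -M₀/L = -5/10 = -1/2 kN
Load 3 — applied couple M₀=-18 kN·m at a=20/3 m (b=L-a=10/3):
  R_A = M₀/L = (-18)/10 = -9/5 kN
  R_B = -M₀/L = -(-18)/10 = 9/5 kN
Load 4 — point force P=4 kN at a=6 m (b=L-a=4):
  R_A = Pb/L = 4·4/10 = 8/5 kN
  R_B = Pa/L = 4·6/10 = 12/5 kN
Superposition: R_A = 8/5 kN, R_B = 12/5 kN

R_A = 8/5 kN, R_B = 12/5 kN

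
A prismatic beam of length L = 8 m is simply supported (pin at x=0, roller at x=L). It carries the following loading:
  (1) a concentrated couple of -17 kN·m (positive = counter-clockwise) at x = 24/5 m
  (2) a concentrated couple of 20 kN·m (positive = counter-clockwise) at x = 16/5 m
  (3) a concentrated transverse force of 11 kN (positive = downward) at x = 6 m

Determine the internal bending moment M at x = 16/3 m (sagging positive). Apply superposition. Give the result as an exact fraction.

M(16/3) = 41/3 kN·m

Load 1 — applied couple M₀=-17 kN·m at a=24/5 m (b=L-a=16/5):
  M_1 = M₀x/L - M₀  [x>a] = (-17)·(16/3)/8 - (-17) = 17/3 kN·m
Load 2 — applied couple M₀=20 kN·m at a=16/5 m (b=L-a=24/5):
  M_2 = M₀x/L - M₀  [x>a] = 20·(16/3)/8 - 20 = -20/3 kN·m
Load 3 — point force P=11 kN at a=6 m (b=L-a=2):
  M_3 = Pbx/L  [x≤a] = 11·2·(16/3)/8 = 44/3 kN·m
Superposition: M = Σ M_i = 41/3 kN·m ≈ 13.666667 kN·m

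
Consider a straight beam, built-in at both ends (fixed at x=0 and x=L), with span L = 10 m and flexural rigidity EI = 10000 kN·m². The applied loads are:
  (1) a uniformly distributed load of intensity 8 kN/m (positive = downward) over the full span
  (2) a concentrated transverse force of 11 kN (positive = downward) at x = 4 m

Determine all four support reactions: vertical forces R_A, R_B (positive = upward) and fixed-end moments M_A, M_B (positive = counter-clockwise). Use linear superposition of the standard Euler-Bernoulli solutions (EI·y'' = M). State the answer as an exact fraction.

Load 1 — uniform load w=8 kN/m over full span:
  R_A = wL/2 = 8·10/2 = 40 kN
  M_A = wL²/12 = 8·10²/12 = 200/3 kN·m
  R_B = wL/2 = 8·10/2 = 40 kN
  M_B = -wL²/12 = -8·10²/12 = -200/3 kN·m
Load 2 — point force P=11 kN at a=4 m (b=L-a=6):
  R_A = Pb²(3a+b)/L³ = 11·6²·(3·4+6)/10³ = 891/125 kN
  M_A = Pab²/L² = 11·4·6²/10² = 396/25 kN·m
  R_B = Pa²(a+3b)/L³ = 11·4²·(4+3·6)/10³ = 484/125 kN
  M_B = -Pa²b/L² = -11·4²·6/10² = -264/25 kN·m
Superposition: R_A = 5891/125 kN, M_A = 6188/75 kN·m, R_B = 5484/125 kN, M_B = -5792/75 kN·m

R_A = 5891/125 kN, M_A = 6188/75 kN·m, R_B = 5484/125 kN, M_B = -5792/75 kN·m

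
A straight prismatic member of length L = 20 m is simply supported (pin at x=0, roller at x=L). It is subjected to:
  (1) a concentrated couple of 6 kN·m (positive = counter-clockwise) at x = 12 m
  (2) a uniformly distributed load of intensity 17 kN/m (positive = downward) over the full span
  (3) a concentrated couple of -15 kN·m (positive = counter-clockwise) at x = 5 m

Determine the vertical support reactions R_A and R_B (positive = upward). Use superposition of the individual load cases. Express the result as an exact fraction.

R_A = 3391/20 kN, R_B = 3409/20 kN

Load 1 — applied couple M₀=6 kN·m at a=12 m (b=L-a=8):
  R_A = M₀/L = 6/20 = 3/10 kN
  R_B = -M₀/L = -6/20 = -3/10 kN
Load 2 — uniform load w=17 kN/m over full span:
  R_A = wL/2 = 17·20/2 = 170 kN
  R_B = wL/2 = 17·20/2 = 170 kN
Load 3 — applied couple M₀=-15 kN·m at a=5 m (b=L-a=15):
  R_A = M₀/L = (-15)/20 = -3/4 kN
  R_B = -M₀/L = -(-15)/20 = 3/4 kN
Superposition: R_A = 3391/20 kN, R_B = 3409/20 kN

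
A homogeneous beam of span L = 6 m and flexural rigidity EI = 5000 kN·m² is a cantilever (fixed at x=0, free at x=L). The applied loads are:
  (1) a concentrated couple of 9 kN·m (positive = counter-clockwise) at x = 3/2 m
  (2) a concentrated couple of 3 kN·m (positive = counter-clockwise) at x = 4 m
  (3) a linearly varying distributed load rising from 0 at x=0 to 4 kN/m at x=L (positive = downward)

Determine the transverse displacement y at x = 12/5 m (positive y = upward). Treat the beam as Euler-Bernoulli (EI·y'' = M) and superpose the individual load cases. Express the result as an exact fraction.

y(12/5) = -10014921/625000000 m

Load 1 — applied couple M₀=9 kN·m at a=3/2 m (b=L-a=9/2):
  y_1 = M₀a(2x-a)/(2EI)  [x>a] = 9·(3/2)·(2·(12/5)-(3/2))/(2·5000) = 891/200000 m
Load 2 — applied couple M₀=3 kN·m at a=4 m (b=L-a=2):
  y_2 = M₀x²/(2EI)  [x≤a] = 3·(12/5)²/(2·5000) = 27/15625 m
Load 3 — triangular load w₀=4 kN/m (0→w₀ over full span):
  y_3 = (w₀Lx³/12-w₀L²x²/6-w₀x⁵/(120L))/EI = (4·6·(12/5)³/12-4·6²·(12/5)²/6-4·(12/5)⁵/(120·6))/5000 = -216864/9765625 m
Superposition: y = Σ y_i = -10014921/625000000 m ≈ -0.016024 m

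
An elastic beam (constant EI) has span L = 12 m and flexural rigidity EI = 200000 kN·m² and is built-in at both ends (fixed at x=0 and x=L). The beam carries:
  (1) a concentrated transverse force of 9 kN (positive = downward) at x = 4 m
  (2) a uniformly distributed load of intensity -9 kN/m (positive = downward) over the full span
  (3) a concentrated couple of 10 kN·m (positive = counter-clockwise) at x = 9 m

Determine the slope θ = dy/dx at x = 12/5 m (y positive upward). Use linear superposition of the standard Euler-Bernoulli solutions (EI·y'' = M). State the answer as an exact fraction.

Load 1 — point force P=9 kN at a=4 m (b=L-a=8):
  θ_1 = -Pb²x(2aL-(3a+b)x)/(2L³EI)  [x≤a] = -9·8²·(12/5)·(2·4·12-(3·4+8)·(12/5))/(2·12³·200000) = -3/31250 rad
Load 2 — uniform load w=-9 kN/m over full span:
  θ_2 = -wx(L-x)(L-2x)/(12EI) = -(-9)·(12/5)·(12-(12/5))·(12-2·(12/5))/(12·200000) = 243/390625 rad
Load 3 — applied couple M₀=10 kN·m at a=9 m (b=L-a=3):
  θ_3 = (R_Ax²/2 - M_Ax)/EI  [x≤a] with R_A=15/16, M_A=25/8 = ((15/16)·(12/5)²/2 - (25/8)·(12/5))/200000 = -3/125000 rad
Superposition: θ = Σ θ_i = 1569/3125000 rad ≈ 0.000502 rad

θ(12/5) = 1569/3125000 rad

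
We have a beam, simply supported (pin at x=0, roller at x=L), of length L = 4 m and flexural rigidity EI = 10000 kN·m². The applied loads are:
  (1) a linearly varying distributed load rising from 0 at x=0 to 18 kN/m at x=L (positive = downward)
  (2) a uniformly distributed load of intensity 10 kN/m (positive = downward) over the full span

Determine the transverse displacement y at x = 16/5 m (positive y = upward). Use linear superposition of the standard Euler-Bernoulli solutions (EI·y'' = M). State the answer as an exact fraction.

y(16/5) = -112864/29296875 m

Load 1 — triangular load w₀=18 kN/m (0→w₀ over full span):
  y_1 = -w₀x(7L⁴-10L²x²+3x⁴)/(360LEI) = -18·(16/5)·(7·4⁴-10·4²·(16/5)²+3·(16/5)⁴)/(360·4·10000) = -18288/9765625 m
Load 2 — uniform load w=10 kN/m over full span:
  y_2 = -wx(L³-2Lx²+x³)/(24EI) = -10·(16/5)·(4³-2·4·(16/5)²+(16/5)³)/(24·10000) = -464/234375 m
Superposition: y = Σ y_i = -112864/29296875 m ≈ -0.003852 m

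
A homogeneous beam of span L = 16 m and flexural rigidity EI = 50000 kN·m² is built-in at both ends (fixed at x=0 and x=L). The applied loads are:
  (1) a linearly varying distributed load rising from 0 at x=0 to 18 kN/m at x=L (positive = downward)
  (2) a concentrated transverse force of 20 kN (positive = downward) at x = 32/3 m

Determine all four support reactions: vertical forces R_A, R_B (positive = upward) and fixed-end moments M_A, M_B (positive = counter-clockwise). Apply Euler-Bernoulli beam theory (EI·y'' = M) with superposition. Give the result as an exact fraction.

Load 1 — triangular load w₀=18 kN/m (0→w₀ over full span):
  R_A = 3w₀L/20 = 3·18·16/20 = 216/5 kN
  M_A = w₀L²/30 = 18·16²/30 = 768/5 kN·m
  R_B = 7w₀L/20 = 7·18·16/20 = 504/5 kN
  M_B = -w₀L²/20 = -18·16²/20 = -1152/5 kN·m
Load 2 — point force P=20 kN at a=32/3 m (b=L-a=16/3):
  R_A = Pb²(3a+b)/L³ = 20·(16/3)²·(3·(32/3)+(16/3))/16³ = 140/27 kN
  M_A = Pab²/L² = 20·(32/3)·(16/3)²/16² = 640/27 kN·m
  R_B = Pa²(a+3b)/L³ = 20·(32/3)²·((32/3)+3·(16/3))/16³ = 400/27 kN
  M_B = -Pa²b/L² = -20·(32/3)²·(16/3)/16² = -1280/27 kN·m
Superposition: R_A = 6532/135 kN, M_A = 23936/135 kN·m, R_B = 15608/135 kN, M_B = -37504/135 kN·m

R_A = 6532/135 kN, M_A = 23936/135 kN·m, R_B = 15608/135 kN, M_B = -37504/135 kN·m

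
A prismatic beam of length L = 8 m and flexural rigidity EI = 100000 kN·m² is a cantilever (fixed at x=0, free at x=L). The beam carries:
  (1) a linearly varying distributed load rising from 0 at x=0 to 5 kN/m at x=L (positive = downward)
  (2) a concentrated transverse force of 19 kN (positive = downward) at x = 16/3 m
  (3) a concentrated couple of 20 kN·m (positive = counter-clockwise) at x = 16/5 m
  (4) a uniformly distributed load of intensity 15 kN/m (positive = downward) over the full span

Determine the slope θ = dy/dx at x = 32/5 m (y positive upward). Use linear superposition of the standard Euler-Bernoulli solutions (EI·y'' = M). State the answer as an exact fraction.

θ(32/5) = -63026/3515625 rad

Load 1 — triangular load w₀=5 kN/m (0→w₀ over full span):
  θ_1 = (w₀Lx²/4-w₀L²x/3-w₀x⁴/(24L))/EI = (5·8·(32/5)²/4-5·8²·(32/5)/3-5·(32/5)⁴/(24·8))/100000 = -3712/1171875 rad
Load 2 — point force P=19 kN at a=16/3 m (b=L-a=8/3):
  θ_2 = -Pa²/(2EI)  [x>a] = -19·(16/3)²/(2·100000) = -76/28125 rad
Load 3 — applied couple M₀=20 kN·m at a=16/5 m (b=L-a=24/5):
  θ_3 = M₀a/EI  [x>a] = 20·(16/5)/100000 = 2/3125 rad
Load 4 — uniform load w=15 kN/m over full span:
  θ_4 = -wx(x²-3Lx+3L²)/(6EI) = -15·(32/5)·((32/5)²-3·8·(32/5)+3·8²)/(6·100000) = -992/78125 rad
Superposition: θ = Σ θ_i = -63026/3515625 rad ≈ -0.017927 rad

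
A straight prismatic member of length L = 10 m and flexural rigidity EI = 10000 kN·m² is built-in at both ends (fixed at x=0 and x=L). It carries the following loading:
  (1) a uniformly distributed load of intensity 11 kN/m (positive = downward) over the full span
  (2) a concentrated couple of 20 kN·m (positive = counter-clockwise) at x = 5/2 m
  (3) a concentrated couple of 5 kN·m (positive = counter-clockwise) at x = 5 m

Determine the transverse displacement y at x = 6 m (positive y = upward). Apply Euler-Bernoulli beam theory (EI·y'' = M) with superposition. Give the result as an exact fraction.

Load 1 — uniform load w=11 kN/m over full span:
  y_1 = -wx²(L-x)²/(24EI) = -11·6²·(10-6)²/(24·10000) = -33/1250 m
Load 2 — applied couple M₀=20 kN·m at a=5/2 m (b=L-a=15/2):
  y_2 = (R_Ax³/6 - M_Ax²/2 - M₀(x-a)²/2)/EI  [x>a] with R_A=9/4, M_A=-15/4 = ((9/4)·6³/6 - (-15/4)·6²/2 - 20·(6-(5/2))²/2)/10000 = 13/5000 m
Load 3 — applied couple M₀=5 kN·m at a=5 m (b=L-a=5):
  y_3 = (R_Ax³/6 - M_Ax²/2 - M₀(x-a)²/2)/EI  [x>a] with R_A=3/4, M_A=5/4 = ((3/4)·6³/6 - (5/4)·6²/2 - 5·(6-5)²/2)/10000 = 1/5000 m
Superposition: y = Σ y_i = -59/2500 m ≈ -0.023600 m

y(6) = -59/2500 m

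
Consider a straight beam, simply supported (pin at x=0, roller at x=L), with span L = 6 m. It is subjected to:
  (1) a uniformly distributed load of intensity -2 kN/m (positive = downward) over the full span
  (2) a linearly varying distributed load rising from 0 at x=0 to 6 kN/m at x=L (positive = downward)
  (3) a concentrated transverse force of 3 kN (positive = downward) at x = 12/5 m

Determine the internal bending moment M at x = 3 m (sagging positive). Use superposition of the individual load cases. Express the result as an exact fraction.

M(3) = 81/10 kN·m

Load 1 — uniform load w=-2 kN/m over full span:
  M_1 = wx(L-x)/2 = (-2)·3·(6-3)/2 = -9 kN·m
Load 2 — triangular load w₀=6 kN/m (0→w₀ over full span):
  M_2 = w₀Lx/6 - w₀x³/(6L) = 6·6·3/6 - 6·3³/(6·6) = 27/2 kN·m
Load 3 — point force P=3 kN at a=12/5 m (b=L-a=18/5):
  M_3 = Pa(L-x)/L  [x>a] = 3·(12/5)·(6-3)/6 = 18/5 kN·m
Superposition: M = Σ M_i = 81/10 kN·m ≈ 8.100000 kN·m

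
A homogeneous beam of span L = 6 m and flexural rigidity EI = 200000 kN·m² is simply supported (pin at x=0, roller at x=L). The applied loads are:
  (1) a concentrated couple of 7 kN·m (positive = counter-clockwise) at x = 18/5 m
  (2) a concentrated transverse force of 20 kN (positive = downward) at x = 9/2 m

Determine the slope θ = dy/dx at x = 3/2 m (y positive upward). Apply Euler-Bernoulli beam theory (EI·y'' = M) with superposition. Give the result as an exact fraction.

θ(3/2) = -9931/80000000 rad

Load 1 — applied couple M₀=7 kN·m at a=18/5 m (b=L-a=12/5):
  θ_1 = (M₀x²/(2L)+C₁)/EI  [x≤a] with C₁=M₀(3b²-L²)/(6L)=-91/25 = (7·(3/2)²/(2·6)+(-91/25))/200000 = -931/80000000 rad
Load 2 — point force P=20 kN at a=9/2 m (b=L-a=3/2):
  θ_2 = -Pb(L²-b²-3x²)/(6LEI)  [x≤a] = -20·(3/2)·(6²-(3/2)²-3·(3/2)²)/(6·6·200000) = -9/80000 rad
Superposition: θ = Σ θ_i = -9931/80000000 rad ≈ -0.000124 rad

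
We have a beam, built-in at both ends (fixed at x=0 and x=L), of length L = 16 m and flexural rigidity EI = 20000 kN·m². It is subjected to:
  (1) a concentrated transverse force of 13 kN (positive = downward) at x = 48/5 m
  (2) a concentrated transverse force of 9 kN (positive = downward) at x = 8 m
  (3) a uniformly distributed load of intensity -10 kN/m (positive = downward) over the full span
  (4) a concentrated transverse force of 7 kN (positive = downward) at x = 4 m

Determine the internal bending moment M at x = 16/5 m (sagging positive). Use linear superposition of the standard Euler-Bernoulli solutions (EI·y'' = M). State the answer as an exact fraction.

Load 1 — point force P=13 kN at a=48/5 m (b=L-a=32/5):
  M_1 = Pb²(3a+b)x/L³ - Pab²/L²  [x≤a] = 13·(32/5)²·(3·(48/5)+(32/5))·(16/5)/16³ - 13·(48/5)·(32/5)²/16² = -3328/625 kN·m
Load 2 — point force P=9 kN at a=8 m (b=L-a=8):
  M_2 = Pb²(3a+b)x/L³ - Pab²/L²  [x≤a] = 9·8²·(3·8+8)·(16/5)/16³ - 9·8·8²/16² = -18/5 kN·m
Load 3 — uniform load w=-10 kN/m over full span:
  M_3 = wLx/2 - wL²/12 - wx²/2 = (-10)·16·(16/5)/2 - (-10)·16²/12 - (-10)·(16/5)²/2 = 128/15 kN·m
Load 4 — point force P=7 kN at a=4 m (b=L-a=12):
  M_4 = Pb²(3a+b)x/L³ - Pab²/L²  [x≤a] = 7·12²·(3·4+12)·(16/5)/16³ - 7·4·12²/16² = 63/20 kN·m
Superposition: M = Σ M_i = 20689/7500 kN·m ≈ 2.758533 kN·m

M(16/5) = 20689/7500 kN·m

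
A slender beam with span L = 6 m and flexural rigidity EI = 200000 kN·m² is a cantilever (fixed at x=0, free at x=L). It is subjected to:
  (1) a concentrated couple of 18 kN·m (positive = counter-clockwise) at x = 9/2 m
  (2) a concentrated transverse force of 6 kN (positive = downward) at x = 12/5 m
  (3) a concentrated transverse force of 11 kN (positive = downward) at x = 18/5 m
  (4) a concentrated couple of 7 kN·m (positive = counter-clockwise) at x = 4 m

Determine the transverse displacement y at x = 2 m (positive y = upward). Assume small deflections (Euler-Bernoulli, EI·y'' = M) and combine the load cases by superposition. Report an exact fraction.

y(2) = -53/300000 m

Load 1 — applied couple M₀=18 kN·m at a=9/2 m (b=L-a=3/2):
  y_1 = M₀x²/(2EI)  [x≤a] = 18·2²/(2·200000) = 9/50000 m
Load 2 — point force P=6 kN at a=12/5 m (b=L-a=18/5):
  y_2 = -Px²(3a-x)/(6EI)  [x≤a] = -6·2²·(3·(12/5)-2)/(6·200000) = -13/125000 m
Load 3 — point force P=11 kN at a=18/5 m (b=L-a=12/5):
  y_3 = -Px²(3a-x)/(6EI)  [x≤a] = -11·2²·(3·(18/5)-2)/(6·200000) = -121/375000 m
Load 4 — applied couple M₀=7 kN·m at a=4 m (b=L-a=2):
  y_4 = M₀x²/(2EI)  [x≤a] = 7·2²/(2·200000) = 7/100000 m
Superposition: y = Σ y_i = -53/300000 m ≈ -0.000177 m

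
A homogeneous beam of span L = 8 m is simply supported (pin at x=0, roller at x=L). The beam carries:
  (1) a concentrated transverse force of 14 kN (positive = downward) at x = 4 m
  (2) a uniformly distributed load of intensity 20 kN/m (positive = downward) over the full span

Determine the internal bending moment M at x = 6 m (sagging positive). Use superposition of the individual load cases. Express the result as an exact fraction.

Load 1 — point force P=14 kN at a=4 m (b=L-a=4):
  M_1 = Pa(L-x)/L  [x>a] = 14·4·(8-6)/8 = 14 kN·m
Load 2 — uniform load w=20 kN/m over full span:
  M_2 = wx(L-x)/2 = 20·6·(8-6)/2 = 120 kN·m
Superposition: M = Σ M_i = 134 kN·m ≈ 134.000000 kN·m

M(6) = 134 kN·m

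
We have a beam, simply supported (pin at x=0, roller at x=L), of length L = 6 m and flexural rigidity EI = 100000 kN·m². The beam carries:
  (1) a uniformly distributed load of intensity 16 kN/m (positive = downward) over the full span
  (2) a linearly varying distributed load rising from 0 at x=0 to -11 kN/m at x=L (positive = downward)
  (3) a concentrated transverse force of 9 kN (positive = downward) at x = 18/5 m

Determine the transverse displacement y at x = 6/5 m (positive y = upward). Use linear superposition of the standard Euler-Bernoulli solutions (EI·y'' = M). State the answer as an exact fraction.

y(6/5) = -62883/48828125 m

Load 1 — uniform load w=16 kN/m over full span:
  y_1 = -wx(L³-2Lx²+x³)/(24EI) = -16·(6/5)·(6³-2·6·(6/5)²+(6/5)³)/(24·100000) = -3132/1953125 m
Load 2 — triangular load w₀=-11 kN/m (0→w₀ over full span):
  y_2 = -w₀x(7L⁴-10L²x²+3x⁴)/(360LEI) = -(-11)·(6/5)·(7·6⁴-10·6²·(6/5)²+3·(6/5)⁴)/(360·6·100000) = 25542/48828125 m
Load 3 — point force P=9 kN at a=18/5 m (b=L-a=12/5):
  y_3 = -Pbx(L²-b²-x²)/(6LEI)  [x≤a] = -9·(12/5)·(6/5)·(6²-(12/5)²-(6/5)²)/(6·6·100000) = -81/390625 m
Superposition: y = Σ y_i = -62883/48828125 m ≈ -0.001288 m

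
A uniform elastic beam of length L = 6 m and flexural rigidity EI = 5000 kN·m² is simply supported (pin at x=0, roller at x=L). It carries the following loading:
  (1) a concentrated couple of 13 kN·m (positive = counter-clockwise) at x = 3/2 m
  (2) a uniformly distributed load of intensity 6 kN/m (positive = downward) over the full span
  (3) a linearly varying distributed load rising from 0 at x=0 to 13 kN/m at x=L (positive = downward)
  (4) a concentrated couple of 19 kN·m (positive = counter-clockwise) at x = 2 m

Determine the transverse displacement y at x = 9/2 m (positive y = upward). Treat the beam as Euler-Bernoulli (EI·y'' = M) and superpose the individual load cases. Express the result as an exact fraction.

Load 1 — applied couple M₀=13 kN·m at a=3/2 m (b=L-a=9/2):
  y_1 = (M₀x³/(6L)-M₀(x-a)²/2+C₁x)/EI  [x>a] with C₁=M₀(3b²-L²)/(6L)=143/16 = (13·(9/2)³/(6·6)-13·((9/2)-(3/2))²/2+(143/16)·(9/2))/5000 = 117/40000 m
Load 2 — uniform load w=6 kN/m over full span:
  y_2 = -wx(L³-2Lx²+x³)/(24EI) = -6·(9/2)·(6³-2·6·(9/2)²+(9/2)³)/(24·5000) = -4617/320000 m
Load 3 — triangular load w₀=13 kN/m (0→w₀ over full span):
  y_3 = -w₀x(7L⁴-10L²x²+3x⁴)/(360LEI) = -13·(9/2)·(7·6⁴-10·6²·(9/2)²+3·(9/2)⁴)/(360·6·5000) = -41769/2560000 m
Load 4 — applied couple M₀=19 kN·m at a=2 m (b=L-a=4):
  y_4 = (M₀x³/(6L)-M₀(x-a)²/2+C₁x)/EI  [x>a] with C₁=M₀(3b²-L²)/(6L)=19/3 = (19·(9/2)³/(6·6)-19·((9/2)-2)²/2+(19/3)·(9/2))/5000 = 551/160000 m
Superposition: y = Σ y_i = -62401/2560000 m ≈ -0.024375 m

y(9/2) = -62401/2560000 m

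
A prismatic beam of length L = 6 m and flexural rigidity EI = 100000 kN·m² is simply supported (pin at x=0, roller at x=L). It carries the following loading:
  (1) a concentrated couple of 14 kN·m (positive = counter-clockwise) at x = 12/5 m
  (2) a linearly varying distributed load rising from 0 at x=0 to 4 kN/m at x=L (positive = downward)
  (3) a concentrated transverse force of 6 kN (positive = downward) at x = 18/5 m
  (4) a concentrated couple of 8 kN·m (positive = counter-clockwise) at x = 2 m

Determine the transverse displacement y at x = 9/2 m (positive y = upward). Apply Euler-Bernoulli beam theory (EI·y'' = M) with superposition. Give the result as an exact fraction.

Load 1 — applied couple M₀=14 kN·m at a=12/5 m (b=L-a=18/5):
  y_1 = (M₀x³/(6L)-M₀(x-a)²/2+C₁x)/EI  [x>a] with C₁=M₀(3b²-L²)/(6L)=28/25 = (14·(9/2)³/(6·6)-14·((9/2)-(12/5))²/2+(28/25)·(9/2))/100000 = 3843/40000000 m
Load 2 — triangular load w₀=4 kN/m (0→w₀ over full span):
  y_2 = -w₀x(7L⁴-10L²x²+3x⁴)/(360LEI) = -4·(9/2)·(7·6⁴-10·6²·(9/2)²+3·(9/2)⁴)/(360·6·100000) = -3213/12800000 m
Load 3 — point force P=6 kN at a=18/5 m (b=L-a=12/5):
  y_3 = -Pa(L-x)(2Lx-a²-x²)/(6LEI)  [x>a] = -6·(18/5)·(6-(9/2))·(2·6·(9/2)-(18/5)²-(9/2)²)/(6·6·100000) = -18711/100000000 m
Load 4 — applied couple M₀=8 kN·m at a=2 m (b=L-a=4):
  y_4 = (M₀x³/(6L)-M₀(x-a)²/2+C₁x)/EI  [x>a] with C₁=M₀(3b²-L²)/(6L)=8/3 = (8·(9/2)³/(6·6)-8·((9/2)-2)²/2+(8/3)·(9/2))/100000 = 29/400000 m
Superposition: y = Σ y_i = -431281/1600000000 m ≈ -0.000270 m

y(9/2) = -431281/1600000000 m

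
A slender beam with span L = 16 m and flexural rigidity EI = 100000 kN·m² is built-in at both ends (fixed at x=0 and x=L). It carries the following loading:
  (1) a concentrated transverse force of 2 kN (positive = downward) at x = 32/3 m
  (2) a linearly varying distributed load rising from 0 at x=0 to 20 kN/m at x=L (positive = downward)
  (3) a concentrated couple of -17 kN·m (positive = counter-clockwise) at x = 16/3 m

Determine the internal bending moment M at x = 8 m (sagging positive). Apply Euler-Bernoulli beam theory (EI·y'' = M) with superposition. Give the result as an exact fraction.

Load 1 — point force P=2 kN at a=32/3 m (b=L-a=16/3):
  M_1 = Pb²(3a+b)x/L³ - Pab²/L²  [x≤a] = 2·(16/3)²·(3·(32/3)+(16/3))·8/16³ - 2·(32/3)·(16/3)²/16² = 16/9 kN·m
Load 2 — triangular load w₀=20 kN/m (0→w₀ over full span):
  M_2 = 3w₀Lx/20 - w₀L²/30 - w₀x³/(6L) = 3·20·16·8/20 - 20·16²/30 - 20·8³/(6·16) = 320/3 kN·m
Load 3 — applied couple M₀=-17 kN·m at a=16/3 m (b=L-a=32/3):
  M_3 = R_Ax - M_A - M₀  [x>a] with R_A=-17/12, M_A=0 = (-17/12)·8 - 0 - (-17) = 17/3 kN·m
Superposition: M = Σ M_i = 1027/9 kN·m ≈ 114.111111 kN·m

M(8) = 1027/9 kN·m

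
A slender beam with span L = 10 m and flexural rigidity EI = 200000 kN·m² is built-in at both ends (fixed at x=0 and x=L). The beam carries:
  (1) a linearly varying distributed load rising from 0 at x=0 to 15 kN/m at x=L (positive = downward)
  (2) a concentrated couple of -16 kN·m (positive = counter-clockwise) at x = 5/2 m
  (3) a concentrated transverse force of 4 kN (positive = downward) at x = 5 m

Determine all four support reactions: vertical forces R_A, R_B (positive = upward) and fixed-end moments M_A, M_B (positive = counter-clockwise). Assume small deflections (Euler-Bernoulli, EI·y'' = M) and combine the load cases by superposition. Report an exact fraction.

R_A = 227/10 kN, M_A = 58 kN·m, R_B = 563/10 kN, M_B = -85 kN·m

Load 1 — triangular load w₀=15 kN/m (0→w₀ over full span):
  R_A = 3w₀L/20 = 3·15·10/20 = 45/2 kN
  M_A = w₀L²/30 = 15·10²/30 = 50 kN·m
  R_B = 7w₀L/20 = 7·15·10/20 = 105/2 kN
  M_B = -w₀L²/20 = -15·10²/20 = -75 kN·m
Load 2 — applied couple M₀=-16 kN·m at a=5/2 m (b=L-a=15/2):
  R_A = 6M₀ab/L³ = 6·(-16)·(5/2)·(15/2)/10³ = -9/5 kN
  M_A = M₀b(2a-b)/L² = (-16)·(15/2)·(2·(5/2)-(15/2))/10² = 3 kN·m
  R_B = -6M₀ab/L³ = -6·(-16)·(5/2)·(15/2)/10³ = 9/5 kN
  M_B = M₀a(2b-a)/L² = (-16)·(5/2)·(2·(15/2)-(5/2))/10² = -5 kN·m
Load 3 — point force P=4 kN at a=5 m (b=L-a=5):
  R_A = Pb²(3a+b)/L³ = 4·5²·(3·5+5)/10³ = 2 kN
  M_A = Pab²/L² = 4·5·5²/10² = 5 kN·m
  R_B = Pa²(a+3b)/L³ = 4·5²·(5+3·5)/10³ = 2 kN
  M_B = -Pa²b/L² = -4·5²·5/10² = -5 kN·m
Superposition: R_A = 227/10 kN, M_A = 58 kN·m, R_B = 563/10 kN, M_B = -85 kN·m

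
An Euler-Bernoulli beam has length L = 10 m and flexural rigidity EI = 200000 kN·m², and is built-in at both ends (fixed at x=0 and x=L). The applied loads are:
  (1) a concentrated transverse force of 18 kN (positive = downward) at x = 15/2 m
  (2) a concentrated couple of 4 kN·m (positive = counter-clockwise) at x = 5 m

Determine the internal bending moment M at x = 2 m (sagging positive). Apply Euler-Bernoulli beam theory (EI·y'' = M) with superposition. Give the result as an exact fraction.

M(2) = -209/80 kN·m

Load 1 — point force P=18 kN at a=15/2 m (b=L-a=5/2):
  M_1 = Pb²(3a+b)x/L³ - Pab²/L²  [x≤a] = 18·(5/2)²·(3·(15/2)+(5/2))·2/10³ - 18·(15/2)·(5/2)²/10² = -45/16 kN·m
Load 2 — applied couple M₀=4 kN·m at a=5 m (b=L-a=5):
  M_2 = R_Ax - M_A  [x≤a] with R_A=3/5, M_A=1 = (3/5)·2 - 1 = 1/5 kN·m
Superposition: M = Σ M_i = -209/80 kN·m ≈ -2.612500 kN·m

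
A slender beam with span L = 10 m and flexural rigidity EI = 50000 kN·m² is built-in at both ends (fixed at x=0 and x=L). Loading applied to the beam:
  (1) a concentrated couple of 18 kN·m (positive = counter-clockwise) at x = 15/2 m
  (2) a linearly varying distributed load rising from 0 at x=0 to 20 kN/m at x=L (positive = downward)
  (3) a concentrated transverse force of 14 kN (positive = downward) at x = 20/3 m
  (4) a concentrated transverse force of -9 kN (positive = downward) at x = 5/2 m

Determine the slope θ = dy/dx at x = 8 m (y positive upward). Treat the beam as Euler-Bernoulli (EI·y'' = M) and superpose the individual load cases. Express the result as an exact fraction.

θ(8) = 120149/54000000 rad

Load 1 — applied couple M₀=18 kN·m at a=15/2 m (b=L-a=5/2):
  θ_1 = (R_Ax²/2 - M_Ax - M₀(x-a))/EI  [x>a] with R_A=81/40, M_A=45/8 = ((81/40)·8²/2 - (45/8)·8 - 18·(8-(15/2)))/50000 = 27/125000 rad
Load 2 — triangular load w₀=20 kN/m (0→w₀ over full span):
  θ_2 = -w₀(2x(L-x)(L-2x)(x+2L)+x²(L-x)²)/(120LEI) = -20·(2·8·(10-8)·(10-2·8)·(8+2·10)+8²·(10-8)²)/(120·10·50000) = 16/9375 rad
Load 3 — point force P=14 kN at a=20/3 m (b=L-a=10/3):
  θ_3 = Pa²(L-x)(2bL-(3b+a)(L-x))/(2L³EI)  [x>a] = 14·(20/3)²·(10-8)·(2·(10/3)·10-(3·(10/3)+(20/3))·(10-8))/(2·10³·50000) = 7/16875 rad
Load 4 — point force P=-9 kN at a=5/2 m (b=L-a=15/2):
  θ_4 = Pa²(L-x)(2bL-(3b+a)(L-x))/(2L³EI)  [x>a] = (-9)·(5/2)²·(10-8)·(2·(15/2)·10-(3·(15/2)+(5/2))·(10-8))/(2·10³·50000) = -9/80000 rad
Superposition: θ = Σ θ_i = 120149/54000000 rad ≈ 0.002225 rad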